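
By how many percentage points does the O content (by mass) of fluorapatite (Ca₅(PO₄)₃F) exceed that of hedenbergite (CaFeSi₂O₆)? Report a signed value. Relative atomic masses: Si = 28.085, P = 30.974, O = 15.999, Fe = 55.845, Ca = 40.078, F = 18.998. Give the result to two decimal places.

-0.62 percentage points

O in Ca₅(PO₄)₃F: molar mass 504.298 g/mol; 12×15.999 = 191.988 g → 38.07 wt%.
O in CaFeSi₂O₆: molar mass 248.087 g/mol; 6×15.999 = 95.994 g → 38.69 wt%.
Difference = 38.07 − 38.69 = -0.62 percentage points.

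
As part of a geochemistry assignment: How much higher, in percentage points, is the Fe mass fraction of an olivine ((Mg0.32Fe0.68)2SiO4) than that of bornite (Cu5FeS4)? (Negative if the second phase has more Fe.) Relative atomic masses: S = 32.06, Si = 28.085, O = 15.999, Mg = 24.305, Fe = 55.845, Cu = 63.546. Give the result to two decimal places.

30.24 percentage points

Fe in (Mg0.32Fe0.68)2SiO4: molar mass 183.585 g/mol; 1.36×55.845 = 75.949 g → 41.37 wt%.
Fe in Cu5FeS4: molar mass 501.815 g/mol; 1×55.845 = 55.845 g → 11.13 wt%.
Difference = 41.37 − 11.13 = 30.24 percentage points.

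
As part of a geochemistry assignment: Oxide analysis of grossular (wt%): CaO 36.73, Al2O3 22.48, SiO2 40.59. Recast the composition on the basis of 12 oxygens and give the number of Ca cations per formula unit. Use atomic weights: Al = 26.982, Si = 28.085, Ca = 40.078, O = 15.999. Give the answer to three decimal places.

CaO (M=56.077): mol = 0.65499; Ca = 0.65499, O = 0.65499.
Al2O3 (M=101.961): mol = 0.22048; Al = 0.44096, O = 0.66144.
SiO2 (M=60.083): mol = 0.67557; Si = 0.67557, O = 1.35114.
ΣO = 2.66757; factor = 12/ΣO = 4.49848.
Ca apfu = 0.65499 × 4.49848 = 2.946.

2.946 Ca apfu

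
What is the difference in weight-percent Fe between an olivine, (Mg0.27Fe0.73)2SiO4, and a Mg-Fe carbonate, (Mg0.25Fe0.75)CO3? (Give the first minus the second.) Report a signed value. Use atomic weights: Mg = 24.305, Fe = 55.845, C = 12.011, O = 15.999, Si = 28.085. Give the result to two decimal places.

M((Mg0.27Fe0.73)2SiO4) = 186.739 g/mol, so wt% Fe = 81.534/186.739 × 100 = 43.66%.
M((Mg0.25Fe0.75)CO3) = 107.968 g/mol, so wt% Fe = 41.884/107.968 × 100 = 38.79%.
43.66 − 38.79 = 4.87 pp.

4.87 percentage points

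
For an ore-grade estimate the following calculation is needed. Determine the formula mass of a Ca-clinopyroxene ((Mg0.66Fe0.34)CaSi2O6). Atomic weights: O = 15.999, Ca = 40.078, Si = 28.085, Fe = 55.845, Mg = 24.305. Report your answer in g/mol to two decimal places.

227.27 g/mol

Mg: 0.66 × 24.305 = 16.0413
Fe: 0.34 × 55.845 = 18.9873
Ca: 1 × 40.078 = 40.0780
Si: 2 × 28.085 = 56.1700
O: 6 × 15.999 = 95.9940
Summing the contributions gives the formula mass.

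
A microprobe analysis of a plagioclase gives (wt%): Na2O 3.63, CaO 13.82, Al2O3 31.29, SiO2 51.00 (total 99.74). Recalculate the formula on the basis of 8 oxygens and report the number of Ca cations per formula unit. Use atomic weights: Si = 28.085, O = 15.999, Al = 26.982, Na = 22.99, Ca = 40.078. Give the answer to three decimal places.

Na2O (M=61.979): mol = 0.05857; Na = 0.11714, O = 0.05857.
CaO (M=56.077): mol = 0.24645; Ca = 0.24645, O = 0.24645.
Al2O3 (M=101.961): mol = 0.30688; Al = 0.61376, O = 0.92064.
SiO2 (M=60.083): mol = 0.84883; Si = 0.84883, O = 1.69766.
ΣO = 2.92332; factor = 8/ΣO = 2.73661.
Ca apfu = 0.24645 × 2.73661 = 0.674.

0.674 Ca apfu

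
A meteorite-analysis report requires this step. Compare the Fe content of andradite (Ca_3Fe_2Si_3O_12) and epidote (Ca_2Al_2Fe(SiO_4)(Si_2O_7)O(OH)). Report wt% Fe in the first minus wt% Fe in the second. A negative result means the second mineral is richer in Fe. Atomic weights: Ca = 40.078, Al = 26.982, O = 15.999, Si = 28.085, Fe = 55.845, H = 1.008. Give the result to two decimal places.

10.42 percentage points

First mineral: 111.690 g Fe in 508.167 g formula = 21.98 wt% Fe.
Second mineral: 55.845 g Fe in 483.215 g formula = 11.56 wt% Fe.
21.98% − 11.56% gives a difference of 10.42 percentage points.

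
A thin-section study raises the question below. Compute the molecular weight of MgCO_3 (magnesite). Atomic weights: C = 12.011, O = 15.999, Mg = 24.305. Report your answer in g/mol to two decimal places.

M = 1·24.305 + 1·12.011 + 3·15.999

84.31 g/mol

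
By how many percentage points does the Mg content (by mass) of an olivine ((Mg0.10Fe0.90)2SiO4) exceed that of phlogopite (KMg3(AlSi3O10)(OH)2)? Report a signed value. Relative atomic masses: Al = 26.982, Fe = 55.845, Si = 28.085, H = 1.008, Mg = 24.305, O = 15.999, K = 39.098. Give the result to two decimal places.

M((Mg0.10Fe0.90)2SiO4) = 197.463 g/mol, so wt% Mg = 4.861/197.463 × 100 = 2.46%.
M(KMg3(AlSi3O10)(OH)2) = 417.254 g/mol, so wt% Mg = 72.915/417.254 × 100 = 17.47%.
2.46 − 17.47 = -15.01 pp.

-15.01 percentage points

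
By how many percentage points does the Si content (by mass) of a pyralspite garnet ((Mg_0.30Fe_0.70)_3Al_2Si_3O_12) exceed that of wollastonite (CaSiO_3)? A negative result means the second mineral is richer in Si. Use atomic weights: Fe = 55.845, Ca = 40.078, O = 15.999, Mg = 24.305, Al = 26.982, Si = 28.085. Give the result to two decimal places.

-6.23 percentage points

Si in (Mg_0.30Fe_0.70)_3Al_2Si_3O_12: molar mass 469.356 g/mol; 3×28.085 = 84.255 g → 17.95 wt%.
Si in CaSiO_3: molar mass 116.160 g/mol; 1×28.085 = 28.085 g → 24.18 wt%.
Difference = 17.95 − 24.18 = -6.23 percentage points.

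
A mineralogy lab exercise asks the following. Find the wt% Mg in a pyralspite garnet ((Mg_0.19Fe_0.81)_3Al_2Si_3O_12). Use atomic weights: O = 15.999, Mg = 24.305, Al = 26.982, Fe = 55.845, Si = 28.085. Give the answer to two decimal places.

M((Mg_0.19Fe_0.81)_3Al_2Si_3O_12) = 479.764 g/mol.
Mg contributes 0.57 × 24.305 = 13.854 g per mole.
13.854/479.764 = 0.0289 → 2.89%.

2.89 mass %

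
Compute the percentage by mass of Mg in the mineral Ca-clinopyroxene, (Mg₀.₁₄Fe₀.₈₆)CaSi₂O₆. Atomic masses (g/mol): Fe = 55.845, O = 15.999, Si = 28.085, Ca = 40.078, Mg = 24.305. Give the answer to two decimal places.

1.40 wt%

Formula mass = 0.14*24.305 + 0.86*55.845 + 1*40.078 + 2*28.085 + 6*15.999 = 243.671 g/mol, of which 3.403 g is Mg.
So Mg makes up 3.403/243.671 = 0.0140 of the mass, i.e. 1.40%.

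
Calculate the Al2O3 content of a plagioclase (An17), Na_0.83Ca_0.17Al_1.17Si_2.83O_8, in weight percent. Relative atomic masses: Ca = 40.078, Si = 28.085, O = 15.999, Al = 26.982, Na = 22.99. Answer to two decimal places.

M(Na_0.83Ca_0.17Al_1.17Si_2.83O_8) = 264.936 g/mol; M(Al2O3) = 101.961 g/mol.
Moles Al2O3 per formula unit = 1.17 Al ÷ 2 = 0.5850.
Al2O3 fraction = (0.5850 × 101.961) / 264.936 = 59.647/264.936 = 0.2251.

22.51 wt%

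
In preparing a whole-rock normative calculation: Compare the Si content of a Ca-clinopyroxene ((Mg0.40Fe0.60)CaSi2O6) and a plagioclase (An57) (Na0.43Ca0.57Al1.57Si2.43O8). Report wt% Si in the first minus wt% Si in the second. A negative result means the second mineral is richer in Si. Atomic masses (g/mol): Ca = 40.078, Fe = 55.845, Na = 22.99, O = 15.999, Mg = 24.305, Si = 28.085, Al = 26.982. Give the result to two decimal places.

M((Mg0.40Fe0.60)CaSi2O6) = 235.471 g/mol, so wt% Si = 56.170/235.471 × 100 = 23.85%.
M(Na0.43Ca0.57Al1.57Si2.43O8) = 271.330 g/mol, so wt% Si = 68.247/271.330 × 100 = 25.15%.
23.85 − 25.15 = -1.30 pp.

-1.30 percentage points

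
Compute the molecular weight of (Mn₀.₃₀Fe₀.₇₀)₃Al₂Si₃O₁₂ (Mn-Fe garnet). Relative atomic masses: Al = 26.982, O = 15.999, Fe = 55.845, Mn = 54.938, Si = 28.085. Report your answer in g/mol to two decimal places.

496.93 g/mol

Mn: 0.90 × 54.938 = 49.4442
Fe: 2.10 × 55.845 = 117.2745
Al: 2 × 26.982 = 53.9640
Si: 3 × 28.085 = 84.2550
O: 12 × 15.999 = 191.9880
Summing the contributions gives the formula mass.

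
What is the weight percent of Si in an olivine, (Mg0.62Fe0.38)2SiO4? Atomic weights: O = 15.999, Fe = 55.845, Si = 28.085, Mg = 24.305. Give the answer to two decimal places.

M((Mg0.62Fe0.38)2SiO4) = 164.661 g/mol.
Si contributes 1 × 28.085 = 28.085 g per mole.
28.085/164.661 = 0.1706 → 17.06%.

17.06 mass %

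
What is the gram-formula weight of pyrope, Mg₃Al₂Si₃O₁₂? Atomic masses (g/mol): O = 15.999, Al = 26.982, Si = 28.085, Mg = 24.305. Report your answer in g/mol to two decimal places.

M = 3×24.305 + 2×26.982 + 3×28.085 + 12×15.999

403.12 g/mol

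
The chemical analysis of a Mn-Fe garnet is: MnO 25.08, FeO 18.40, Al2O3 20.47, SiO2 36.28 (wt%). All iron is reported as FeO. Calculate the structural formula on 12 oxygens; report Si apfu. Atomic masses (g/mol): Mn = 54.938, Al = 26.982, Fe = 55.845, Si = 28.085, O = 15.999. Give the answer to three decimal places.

MnO (M=70.937): mol = 0.35355; Mn = 0.35355, O = 0.35355.
FeO (M=71.844): mol = 0.25611; Fe = 0.25611, O = 0.25611.
Al2O3 (M=101.961): mol = 0.20076; Al = 0.40152, O = 0.60228.
SiO2 (M=60.083): mol = 0.60383; Si = 0.60383, O = 1.20766.
ΣO = 2.41960; factor = 12/ΣO = 4.95950.
Si apfu = 0.60383 × 4.95950 = 2.995.

2.995 Si apfu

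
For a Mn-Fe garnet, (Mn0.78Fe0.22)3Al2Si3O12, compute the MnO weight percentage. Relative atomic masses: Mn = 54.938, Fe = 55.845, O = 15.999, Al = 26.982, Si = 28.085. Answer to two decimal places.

M((Mn0.78Fe0.22)3Al2Si3O12) = 495.620 g/mol; M(MnO) = 70.937 g/mol.
Moles MnO per formula unit = 2.34 Mn ÷ 1 = 2.3400.
MnO fraction = (2.3400 × 70.937) / 495.620 = 165.993/495.620 = 0.3349.

33.49 wt%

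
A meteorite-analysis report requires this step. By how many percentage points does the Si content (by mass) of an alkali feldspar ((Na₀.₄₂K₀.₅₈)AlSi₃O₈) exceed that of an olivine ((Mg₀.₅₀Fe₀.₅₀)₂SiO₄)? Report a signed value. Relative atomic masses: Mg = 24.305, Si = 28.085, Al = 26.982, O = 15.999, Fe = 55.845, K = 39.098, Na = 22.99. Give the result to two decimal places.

Si in (Na₀.₄₂K₀.₅₈)AlSi₃O₈: molar mass 271.562 g/mol; 3×28.085 = 84.255 g → 31.03 wt%.
Si in (Mg₀.₅₀Fe₀.₅₀)₂SiO₄: molar mass 172.231 g/mol; 1×28.085 = 28.085 g → 16.31 wt%.
Difference = 31.03 − 16.31 = 14.72 percentage points.

14.72 percentage points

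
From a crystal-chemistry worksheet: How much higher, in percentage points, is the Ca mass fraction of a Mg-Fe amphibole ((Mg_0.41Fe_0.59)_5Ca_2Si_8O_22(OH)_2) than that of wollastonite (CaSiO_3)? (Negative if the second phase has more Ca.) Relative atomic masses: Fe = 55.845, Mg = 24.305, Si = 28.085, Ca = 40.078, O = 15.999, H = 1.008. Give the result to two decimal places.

Ca in (Mg_0.41Fe_0.59)_5Ca_2Si_8O_22(OH)_2: molar mass 905.396 g/mol; 2×40.078 = 80.156 g → 8.85 wt%.
Ca in CaSiO_3: molar mass 116.160 g/mol; 1×40.078 = 40.078 g → 34.50 wt%.
Difference = 8.85 − 34.50 = -25.65 percentage points.

-25.65 percentage points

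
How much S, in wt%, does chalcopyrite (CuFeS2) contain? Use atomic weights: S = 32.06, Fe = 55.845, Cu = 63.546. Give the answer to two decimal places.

34.94 wt%

Formula mass = 1·63.546 + 1·55.845 + 2·32.06 = 183.511 g/mol, of which 64.120 g is S.
So S makes up 64.120/183.511 = 0.3494 of the mass, i.e. 34.94%.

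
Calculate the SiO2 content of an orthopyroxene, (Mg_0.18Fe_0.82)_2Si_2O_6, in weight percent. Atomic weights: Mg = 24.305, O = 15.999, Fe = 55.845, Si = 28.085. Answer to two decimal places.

M((Mg_0.18Fe_0.82)_2Si_2O_6) = 252.500 g/mol; M(SiO2) = 60.083 g/mol.
Moles SiO2 per formula unit = 2 Si ÷ 1 = 2.0000.
SiO2 fraction = (2.0000 × 60.083) / 252.500 = 120.166/252.500 = 0.4759.

47.59 wt%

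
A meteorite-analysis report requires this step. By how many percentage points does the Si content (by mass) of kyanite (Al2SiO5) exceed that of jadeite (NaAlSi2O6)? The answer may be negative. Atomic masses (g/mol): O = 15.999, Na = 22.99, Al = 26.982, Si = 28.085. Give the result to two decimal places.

M(Al2SiO5) = 162.044 g/mol, so wt% Si = 28.085/162.044 × 100 = 17.33%.
M(NaAlSi2O6) = 202.136 g/mol, so wt% Si = 56.170/202.136 × 100 = 27.79%.
17.33 − 27.79 = -10.46 pp.

-10.46 percentage points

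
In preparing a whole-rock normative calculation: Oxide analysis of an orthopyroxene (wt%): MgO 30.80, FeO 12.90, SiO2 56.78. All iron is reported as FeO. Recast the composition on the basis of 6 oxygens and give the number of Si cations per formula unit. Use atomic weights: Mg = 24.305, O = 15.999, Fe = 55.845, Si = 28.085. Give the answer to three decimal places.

30.80 wt% MgO ÷ 40.304 g/mol = 0.76419 mol, giving 0.76419 Mg and 0.76419 O.
12.90 wt% FeO ÷ 71.844 g/mol = 0.17956 mol, giving 0.17956 Fe and 0.17956 O.
56.78 wt% SiO2 ÷ 60.083 g/mol = 0.94503 mol, giving 0.94503 Si and 1.89006 O.
Oxygen sums to 2.83381; scaling by 6/2.83381 = 2.11729 puts the formula on 6 O.
Si: 0.94503 × 2.11729 = 2.001 atoms per formula unit.

2.001 Si apfu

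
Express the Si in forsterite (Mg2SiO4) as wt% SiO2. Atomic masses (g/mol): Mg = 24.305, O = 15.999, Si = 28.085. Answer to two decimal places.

42.71 wt%

Formula mass = 140.691 g/mol.
1 Si → 1.0000 mol SiO2 per formula unit; M(SiO2) = 60.083, so SiO2 mass = 60.083 g.
60.083/140.691 × 100 = 42.71 wt%.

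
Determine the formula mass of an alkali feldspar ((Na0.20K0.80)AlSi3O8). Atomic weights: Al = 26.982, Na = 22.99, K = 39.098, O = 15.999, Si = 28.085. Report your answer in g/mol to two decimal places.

275.11 g/mol

Na: 0.20 × 22.99 = 4.5980
K: 0.80 × 39.098 = 31.2784
Al: 1 × 26.982 = 26.9820
Si: 3 × 28.085 = 84.2550
O: 8 × 15.999 = 127.9920
Summing the contributions gives the formula mass.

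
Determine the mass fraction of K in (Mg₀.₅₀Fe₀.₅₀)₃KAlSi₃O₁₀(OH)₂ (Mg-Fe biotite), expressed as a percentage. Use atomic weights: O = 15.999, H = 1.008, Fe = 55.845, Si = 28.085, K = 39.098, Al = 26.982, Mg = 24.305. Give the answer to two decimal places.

Formula mass = 1.50×24.305 + 1.50×55.845 + 1×39.098 + 1×26.982 + 3×28.085 + 12×15.999 + 2×1.008 = 464.564 g/mol, of which 39.098 g is K.
So K makes up 39.098/464.564 = 0.0842 of the mass, i.e. 8.42%.

8.42 wt%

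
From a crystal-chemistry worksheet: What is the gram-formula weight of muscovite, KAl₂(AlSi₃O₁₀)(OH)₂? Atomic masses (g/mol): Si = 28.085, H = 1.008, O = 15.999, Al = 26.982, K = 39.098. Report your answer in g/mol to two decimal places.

398.30 g/mol

M = 1×39.098 + 3×26.982 + 3×28.085 + 12×15.999 + 2×1.008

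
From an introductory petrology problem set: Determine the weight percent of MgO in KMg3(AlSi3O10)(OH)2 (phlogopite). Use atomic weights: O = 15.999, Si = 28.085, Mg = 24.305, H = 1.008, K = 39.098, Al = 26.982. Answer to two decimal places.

Molar mass of KMg3(AlSi3O10)(OH)2 = 1*39.098 + 3*24.305 + 1*26.982 + 3*28.085 + 12*15.999 + 2*1.008 = 417.254 g/mol.
Each formula unit contains 3 Mg, equivalent to 3/1 = 3.0000 mol MgO.
M(MgO) = 1×24.305 + 1×15.999 = 40.304 g/mol.
Mass of MgO per formula unit = 3.0000 × 40.304 = 120.912 g.
MgO wt% = 120.912 / 417.254 × 100 = 28.98%.

28.98 wt%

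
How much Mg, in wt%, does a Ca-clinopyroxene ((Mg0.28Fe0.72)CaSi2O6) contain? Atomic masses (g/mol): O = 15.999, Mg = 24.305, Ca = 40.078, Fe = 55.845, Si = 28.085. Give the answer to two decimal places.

2.84 wt%

M((Mg0.28Fe0.72)CaSi2O6) = 239.256 g/mol.
Mg contributes 0.28 × 24.305 = 6.805 g per mole.
6.805/239.256 = 0.0284 → 2.84%.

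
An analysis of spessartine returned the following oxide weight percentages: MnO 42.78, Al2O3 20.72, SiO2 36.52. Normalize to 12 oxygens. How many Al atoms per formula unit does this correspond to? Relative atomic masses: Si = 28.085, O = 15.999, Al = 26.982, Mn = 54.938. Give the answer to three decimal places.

2.008 Al apfu

42.78 wt% MnO ÷ 70.937 g/mol = 0.60307 mol, giving 0.60307 Mn and 0.60307 O.
20.72 wt% Al2O3 ÷ 101.961 g/mol = 0.20321 mol, giving 0.40642 Al and 0.60963 O.
36.52 wt% SiO2 ÷ 60.083 g/mol = 0.60783 mol, giving 0.60783 Si and 1.21566 O.
Oxygen sums to 2.42836; scaling by 12/2.42836 = 4.94161 puts the formula on 12 O.
Al: 0.40642 × 4.94161 = 2.008 atoms per formula unit.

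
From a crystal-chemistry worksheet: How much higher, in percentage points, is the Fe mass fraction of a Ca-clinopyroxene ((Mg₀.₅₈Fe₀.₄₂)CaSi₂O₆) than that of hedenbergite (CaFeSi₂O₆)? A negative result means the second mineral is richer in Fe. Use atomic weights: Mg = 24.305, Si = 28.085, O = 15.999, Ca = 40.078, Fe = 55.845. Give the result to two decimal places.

First mineral: 23.455 g Fe in 229.794 g formula = 10.21 wt% Fe.
Second mineral: 55.845 g Fe in 248.087 g formula = 22.51 wt% Fe.
10.21% − 22.51% gives a difference of -12.30 percentage points.

-12.30 percentage points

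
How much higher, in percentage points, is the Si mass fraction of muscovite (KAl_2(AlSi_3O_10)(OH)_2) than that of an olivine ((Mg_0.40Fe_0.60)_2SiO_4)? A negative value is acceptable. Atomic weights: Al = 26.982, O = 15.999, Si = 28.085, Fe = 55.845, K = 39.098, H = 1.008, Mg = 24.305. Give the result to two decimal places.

First mineral: 84.255 g Si in 398.303 g formula = 21.15 wt% Si.
Second mineral: 28.085 g Si in 178.539 g formula = 15.73 wt% Si.
21.15% − 15.73% gives a difference of 5.42 percentage points.

5.42 percentage points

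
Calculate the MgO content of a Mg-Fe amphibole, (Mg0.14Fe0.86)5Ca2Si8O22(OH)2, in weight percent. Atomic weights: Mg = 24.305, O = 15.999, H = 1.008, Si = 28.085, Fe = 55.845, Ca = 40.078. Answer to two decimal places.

2.98 wt%

Molar mass of (Mg0.14Fe0.86)5Ca2Si8O22(OH)2 = 0.70·24.305 + 4.30·55.845 + 2·40.078 + 8·28.085 + 24·15.999 + 2·1.008 = 947.975 g/mol.
Each formula unit contains 0.70 Mg, equivalent to 0.70/1 = 0.7000 mol MgO.
M(MgO) = 1×24.305 + 1×15.999 = 40.304 g/mol.
Mass of MgO per formula unit = 0.7000 × 40.304 = 28.213 g.
MgO wt% = 28.213 / 947.975 × 100 = 2.98%.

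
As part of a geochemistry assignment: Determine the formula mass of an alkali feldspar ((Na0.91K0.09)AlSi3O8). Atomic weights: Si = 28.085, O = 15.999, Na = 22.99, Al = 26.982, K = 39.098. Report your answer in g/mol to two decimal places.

M = 0.91×22.99 + 0.09×39.098 + 1×26.982 + 3×28.085 + 8×15.999

263.67 g/mol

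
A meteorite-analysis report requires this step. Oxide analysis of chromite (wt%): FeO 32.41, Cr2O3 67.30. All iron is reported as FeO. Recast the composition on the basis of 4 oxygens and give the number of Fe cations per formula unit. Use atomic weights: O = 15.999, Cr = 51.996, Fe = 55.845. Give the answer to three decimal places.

32.41 wt% FeO ÷ 71.844 g/mol = 0.45112 mol, giving 0.45112 Fe and 0.45112 O.
67.30 wt% Cr2O3 ÷ 151.989 g/mol = 0.44280 mol, giving 0.88560 Cr and 1.32840 O.
Oxygen sums to 1.77952; scaling by 4/1.77952 = 2.24780 puts the formula on 4 O.
Fe: 0.45112 × 2.24780 = 1.014 atoms per formula unit.

1.014 Fe apfu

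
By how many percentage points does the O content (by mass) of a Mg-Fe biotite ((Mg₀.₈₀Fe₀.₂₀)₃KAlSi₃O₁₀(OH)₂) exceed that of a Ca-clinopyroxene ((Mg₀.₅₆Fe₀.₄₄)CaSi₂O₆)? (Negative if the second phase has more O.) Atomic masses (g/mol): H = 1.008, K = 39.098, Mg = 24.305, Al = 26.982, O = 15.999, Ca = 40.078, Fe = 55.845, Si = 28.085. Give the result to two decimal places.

2.36 percentage points

O in (Mg₀.₈₀Fe₀.₂₀)₃KAlSi₃O₁₀(OH)₂: molar mass 436.178 g/mol; 12×15.999 = 191.988 g → 44.02 wt%.
O in (Mg₀.₅₆Fe₀.₄₄)CaSi₂O₆: molar mass 230.425 g/mol; 6×15.999 = 95.994 g → 41.66 wt%.
Difference = 44.02 − 41.66 = 2.36 percentage points.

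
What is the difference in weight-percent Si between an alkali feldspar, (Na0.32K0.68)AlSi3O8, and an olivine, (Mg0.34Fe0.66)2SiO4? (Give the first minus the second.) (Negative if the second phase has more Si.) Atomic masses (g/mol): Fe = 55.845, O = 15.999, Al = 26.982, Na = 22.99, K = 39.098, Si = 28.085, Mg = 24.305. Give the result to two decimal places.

15.44 percentage points

Si in (Na0.32K0.68)AlSi3O8: molar mass 273.172 g/mol; 3×28.085 = 84.255 g → 30.84 wt%.
Si in (Mg0.34Fe0.66)2SiO4: molar mass 182.324 g/mol; 1×28.085 = 28.085 g → 15.40 wt%.
Difference = 30.84 − 15.40 = 15.44 percentage points.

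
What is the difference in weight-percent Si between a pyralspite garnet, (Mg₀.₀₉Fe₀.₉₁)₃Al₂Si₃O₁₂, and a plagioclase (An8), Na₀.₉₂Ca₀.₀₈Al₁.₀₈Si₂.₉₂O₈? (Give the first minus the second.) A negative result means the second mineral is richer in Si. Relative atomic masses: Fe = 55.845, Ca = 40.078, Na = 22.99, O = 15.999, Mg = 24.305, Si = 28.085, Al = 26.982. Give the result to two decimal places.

M((Mg₀.₀₉Fe₀.₉₁)₃Al₂Si₃O₁₂) = 489.226 g/mol, so wt% Si = 84.255/489.226 × 100 = 17.22%.
M(Na₀.₉₂Ca₀.₀₈Al₁.₀₈Si₂.₉₂O₈) = 263.498 g/mol, so wt% Si = 82.008/263.498 × 100 = 31.12%.
17.22 − 31.12 = -13.90 pp.

-13.90 percentage points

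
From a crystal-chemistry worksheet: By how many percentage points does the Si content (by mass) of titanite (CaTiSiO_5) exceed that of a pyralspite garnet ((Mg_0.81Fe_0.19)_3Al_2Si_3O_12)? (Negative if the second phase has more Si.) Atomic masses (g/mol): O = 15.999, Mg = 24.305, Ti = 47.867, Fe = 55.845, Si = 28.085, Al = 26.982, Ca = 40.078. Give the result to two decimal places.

-5.68 percentage points

First mineral: 28.085 g Si in 196.025 g formula = 14.33 wt% Si.
Second mineral: 84.255 g Si in 421.100 g formula = 20.01 wt% Si.
14.33% − 20.01% gives a difference of -5.68 percentage points.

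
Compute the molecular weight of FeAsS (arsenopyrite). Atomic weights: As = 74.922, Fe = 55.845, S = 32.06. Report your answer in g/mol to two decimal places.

The formula mass is the sum 1×55.845 + 1×74.922 + 1×32.06.

162.83 g/mol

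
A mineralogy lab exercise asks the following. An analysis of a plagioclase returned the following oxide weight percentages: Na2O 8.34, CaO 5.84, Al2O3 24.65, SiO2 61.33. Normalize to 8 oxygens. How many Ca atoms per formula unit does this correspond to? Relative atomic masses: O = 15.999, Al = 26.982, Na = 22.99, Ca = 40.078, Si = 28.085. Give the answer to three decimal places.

0.277 Ca apfu

Na2O: 8.34/61.979 = 0.13456 mol → 0.26912 mol Na, 0.13456 mol O.
CaO: 5.84/56.077 = 0.10414 mol → 0.10414 mol Ca, 0.10414 mol O.
Al2O3: 24.65/101.961 = 0.24176 mol → 0.48352 mol Al, 0.72528 mol O.
SiO2: 61.33/60.083 = 1.02075 mol → 1.02075 mol Si, 2.04150 mol O.
Total oxygen = 3.00548 mol. Normalization factor = 8/3.00548 = 2.66180.
Ca per 8 O = 0.10414 × 2.66180 = 0.277.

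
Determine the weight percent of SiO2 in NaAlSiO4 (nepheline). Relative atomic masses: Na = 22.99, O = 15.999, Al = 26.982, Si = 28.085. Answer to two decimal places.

M(NaAlSiO4) = 142.053 g/mol; M(SiO2) = 60.083 g/mol.
Moles SiO2 per formula unit = 1 Si ÷ 1 = 1.0000.
SiO2 fraction = (1.0000 × 60.083) / 142.053 = 60.083/142.053 = 0.4230.

42.30 wt%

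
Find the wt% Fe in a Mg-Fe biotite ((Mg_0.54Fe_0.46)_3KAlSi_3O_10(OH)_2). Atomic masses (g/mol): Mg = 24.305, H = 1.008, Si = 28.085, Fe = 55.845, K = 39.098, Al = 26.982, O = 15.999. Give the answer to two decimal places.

16.73 wt%

M((Mg_0.54Fe_0.46)_3KAlSi_3O_10(OH)_2) = 460.779 g/mol.
Fe contributes 1.38 × 55.845 = 77.066 g per mole.
77.066/460.779 = 0.1673 → 16.73%.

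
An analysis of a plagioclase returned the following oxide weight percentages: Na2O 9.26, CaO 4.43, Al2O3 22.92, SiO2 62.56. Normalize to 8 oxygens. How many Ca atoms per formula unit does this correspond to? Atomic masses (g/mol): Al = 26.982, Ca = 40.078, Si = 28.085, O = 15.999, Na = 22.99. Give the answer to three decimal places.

0.212 Ca apfu

Na2O: 9.26/61.979 = 0.14941 mol → 0.29882 mol Na, 0.14941 mol O.
CaO: 4.43/56.077 = 0.07900 mol → 0.07900 mol Ca, 0.07900 mol O.
Al2O3: 22.92/101.961 = 0.22479 mol → 0.44958 mol Al, 0.67437 mol O.
SiO2: 62.56/60.083 = 1.04123 mol → 1.04123 mol Si, 2.08246 mol O.
Total oxygen = 2.98524 mol. Normalization factor = 8/2.98524 = 2.67985.
Ca per 8 O = 0.07900 × 2.67985 = 0.212.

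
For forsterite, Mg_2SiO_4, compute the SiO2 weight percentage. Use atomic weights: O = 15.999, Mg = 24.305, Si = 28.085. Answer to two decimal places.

42.71 wt%

Molar mass of Mg_2SiO_4 = 2×24.305 + 1×28.085 + 4×15.999 = 140.691 g/mol.
Each formula unit contains 1 Si, equivalent to 1/1 = 1.0000 mol SiO2.
M(SiO2) = 1×28.085 + 2×15.999 = 60.083 g/mol.
Mass of SiO2 per formula unit = 1.0000 × 60.083 = 60.083 g.
SiO2 wt% = 60.083 / 140.691 × 100 = 42.71%.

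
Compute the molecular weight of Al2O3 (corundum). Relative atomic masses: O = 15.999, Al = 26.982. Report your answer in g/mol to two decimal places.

101.96 g/mol

Al: 2 × 26.982 = 53.9640
O: 3 × 15.999 = 47.9970
Summing the contributions gives the formula mass.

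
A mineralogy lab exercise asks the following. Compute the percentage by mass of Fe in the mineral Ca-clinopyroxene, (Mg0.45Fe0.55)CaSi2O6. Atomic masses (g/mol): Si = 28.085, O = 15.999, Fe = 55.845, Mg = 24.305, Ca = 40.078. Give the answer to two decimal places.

Formula mass = 0.45·24.305 + 0.55·55.845 + 1·40.078 + 2·28.085 + 6·15.999 = 233.894 g/mol, of which 30.715 g is Fe.
So Fe makes up 30.715/233.894 = 0.1313 of the mass, i.e. 13.13%.

13.13 wt%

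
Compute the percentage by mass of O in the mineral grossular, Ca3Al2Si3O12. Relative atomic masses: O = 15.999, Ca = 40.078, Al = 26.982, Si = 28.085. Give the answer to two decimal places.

42.62 wt%

M(Ca3Al2Si3O12) = 450.441 g/mol.
O contributes 12 × 15.999 = 191.988 g per mole.
191.988/450.441 = 0.4262 → 42.62%.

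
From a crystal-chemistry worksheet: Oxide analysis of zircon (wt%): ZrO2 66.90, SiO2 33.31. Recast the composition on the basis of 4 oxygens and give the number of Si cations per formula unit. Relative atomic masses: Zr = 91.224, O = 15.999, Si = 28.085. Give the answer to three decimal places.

1.010 Si apfu

66.90 wt% ZrO2 ÷ 123.222 g/mol = 0.54292 mol, giving 0.54292 Zr and 1.08584 O.
33.31 wt% SiO2 ÷ 60.083 g/mol = 0.55440 mol, giving 0.55440 Si and 1.10880 O.
Oxygen sums to 2.19464; scaling by 4/2.19464 = 1.82262 puts the formula on 4 O.
Si: 0.55440 × 1.82262 = 1.010 atoms per formula unit.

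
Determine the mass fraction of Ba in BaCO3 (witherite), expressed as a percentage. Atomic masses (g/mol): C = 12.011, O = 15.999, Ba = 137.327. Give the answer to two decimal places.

Molar mass of BaCO3: 1×137.327 + 1×12.011 + 3×15.999 = 197.335 g/mol.
Mass of Ba per formula unit: 1 × 137.327 = 137.327 g.
Weight fraction Ba = 137.327 / 197.335 = 0.6959.

69.59 weight percent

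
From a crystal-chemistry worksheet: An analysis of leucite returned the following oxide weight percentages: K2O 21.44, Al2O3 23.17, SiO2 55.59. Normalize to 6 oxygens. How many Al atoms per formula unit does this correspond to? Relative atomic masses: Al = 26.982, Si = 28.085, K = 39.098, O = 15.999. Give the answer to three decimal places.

K2O (M=94.195): mol = 0.22761; K = 0.45522, O = 0.22761.
Al2O3 (M=101.961): mol = 0.22724; Al = 0.45448, O = 0.68172.
SiO2 (M=60.083): mol = 0.92522; Si = 0.92522, O = 1.85044.
ΣO = 2.75977; factor = 6/ΣO = 2.17409.
Al apfu = 0.45448 × 2.17409 = 0.988.

0.988 Al apfu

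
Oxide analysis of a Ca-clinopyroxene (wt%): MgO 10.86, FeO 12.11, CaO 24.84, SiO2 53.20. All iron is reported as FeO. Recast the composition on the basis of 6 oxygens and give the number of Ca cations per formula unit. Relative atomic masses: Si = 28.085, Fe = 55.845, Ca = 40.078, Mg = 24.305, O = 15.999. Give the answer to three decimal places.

MgO (M=40.304): mol = 0.26945; Mg = 0.26945, O = 0.26945.
FeO (M=71.844): mol = 0.16856; Fe = 0.16856, O = 0.16856.
CaO (M=56.077): mol = 0.44296; Ca = 0.44296, O = 0.44296.
SiO2 (M=60.083): mol = 0.88544; Si = 0.88544, O = 1.77088.
ΣO = 2.65185; factor = 6/ΣO = 2.26257.
Ca apfu = 0.44296 × 2.26257 = 1.002.

1.002 Ca apfu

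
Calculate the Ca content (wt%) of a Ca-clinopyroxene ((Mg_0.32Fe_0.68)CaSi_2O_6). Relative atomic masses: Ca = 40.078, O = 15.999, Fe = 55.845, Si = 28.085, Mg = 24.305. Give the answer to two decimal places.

Molar mass of (Mg_0.32Fe_0.68)CaSi_2O_6: 0.32*24.305 + 0.68*55.845 + 1*40.078 + 2*28.085 + 6*15.999 = 237.994 g/mol.
Mass of Ca per formula unit: 1 × 40.078 = 40.078 g.
Weight fraction Ca = 40.078 / 237.994 = 0.1684.

16.84 wt%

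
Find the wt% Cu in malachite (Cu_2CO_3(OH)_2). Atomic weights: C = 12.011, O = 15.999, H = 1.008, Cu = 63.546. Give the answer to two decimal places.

Formula mass = 2×63.546 + 1×12.011 + 5×15.999 + 2×1.008 = 221.114 g/mol, of which 127.092 g is Cu.
So Cu makes up 127.092/221.114 = 0.5748 of the mass, i.e. 57.48%.

57.48 mass %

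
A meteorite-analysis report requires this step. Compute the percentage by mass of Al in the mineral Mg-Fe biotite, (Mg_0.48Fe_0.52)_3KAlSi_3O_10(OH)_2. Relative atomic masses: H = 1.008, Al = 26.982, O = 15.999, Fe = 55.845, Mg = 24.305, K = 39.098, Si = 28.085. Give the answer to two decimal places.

5.78 wt%

Molar mass of (Mg_0.48Fe_0.52)_3KAlSi_3O_10(OH)_2: 1.44*24.305 + 1.56*55.845 + 1*39.098 + 1*26.982 + 3*28.085 + 12*15.999 + 2*1.008 = 466.456 g/mol.
Mass of Al per formula unit: 1 × 26.982 = 26.982 g.
Weight fraction Al = 26.982 / 466.456 = 0.0578.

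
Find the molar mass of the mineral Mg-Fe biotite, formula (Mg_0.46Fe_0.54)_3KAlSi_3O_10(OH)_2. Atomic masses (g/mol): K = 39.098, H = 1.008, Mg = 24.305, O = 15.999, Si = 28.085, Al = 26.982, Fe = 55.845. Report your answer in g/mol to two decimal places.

468.35 g/mol

Mg: 1.38 × 24.305 = 33.5409
Fe: 1.62 × 55.845 = 90.4689
K: 1 × 39.098 = 39.0980
Al: 1 × 26.982 = 26.9820
Si: 3 × 28.085 = 84.2550
O: 12 × 15.999 = 191.9880
H: 2 × 1.008 = 2.0160
Summing the contributions gives the formula mass.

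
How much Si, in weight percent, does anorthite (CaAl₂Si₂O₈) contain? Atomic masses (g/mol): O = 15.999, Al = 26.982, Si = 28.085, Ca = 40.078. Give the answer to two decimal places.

20.19 weight percent

Molar mass of CaAl₂Si₂O₈: 1×40.078 + 2×26.982 + 2×28.085 + 8×15.999 = 278.204 g/mol.
Mass of Si per formula unit: 2 × 28.085 = 56.170 g.
Weight fraction Si = 56.170 / 278.204 = 0.2019.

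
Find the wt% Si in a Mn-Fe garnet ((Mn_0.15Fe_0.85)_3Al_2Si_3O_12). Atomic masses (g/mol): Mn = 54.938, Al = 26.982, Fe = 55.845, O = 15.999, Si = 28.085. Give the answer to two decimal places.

Formula mass = 0.45*54.938 + 2.55*55.845 + 2*26.982 + 3*28.085 + 12*15.999 = 497.334 g/mol, of which 84.255 g is Si.
So Si makes up 84.255/497.334 = 0.1694 of the mass, i.e. 16.94%.

16.94 mass %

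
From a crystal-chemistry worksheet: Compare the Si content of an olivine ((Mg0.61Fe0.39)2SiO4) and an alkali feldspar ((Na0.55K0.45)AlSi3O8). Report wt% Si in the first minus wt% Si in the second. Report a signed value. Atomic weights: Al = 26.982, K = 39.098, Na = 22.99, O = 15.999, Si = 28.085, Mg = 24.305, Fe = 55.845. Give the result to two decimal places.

First mineral: 28.085 g Si in 165.292 g formula = 16.99 wt% Si.
Second mineral: 84.255 g Si in 269.468 g formula = 31.27 wt% Si.
16.99% − 31.27% gives a difference of -14.28 percentage points.

-14.28 percentage points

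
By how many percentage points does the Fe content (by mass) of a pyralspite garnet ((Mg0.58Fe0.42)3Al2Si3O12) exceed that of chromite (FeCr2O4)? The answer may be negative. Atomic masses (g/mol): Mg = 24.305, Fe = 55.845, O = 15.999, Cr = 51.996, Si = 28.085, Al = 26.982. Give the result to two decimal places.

Fe in (Mg0.58Fe0.42)3Al2Si3O12: molar mass 442.862 g/mol; 1.26×55.845 = 70.365 g → 15.89 wt%.
Fe in FeCr2O4: molar mass 223.833 g/mol; 1×55.845 = 55.845 g → 24.95 wt%.
Difference = 15.89 − 24.95 = -9.06 percentage points.

-9.06 percentage points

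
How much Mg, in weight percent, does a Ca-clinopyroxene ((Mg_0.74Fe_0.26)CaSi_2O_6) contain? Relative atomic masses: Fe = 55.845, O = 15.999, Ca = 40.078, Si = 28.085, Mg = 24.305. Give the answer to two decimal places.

8.00 weight percent

M((Mg_0.74Fe_0.26)CaSi_2O_6) = 224.747 g/mol.
Mg contributes 0.74 × 24.305 = 17.986 g per mole.
17.986/224.747 = 0.0800 → 8.00%.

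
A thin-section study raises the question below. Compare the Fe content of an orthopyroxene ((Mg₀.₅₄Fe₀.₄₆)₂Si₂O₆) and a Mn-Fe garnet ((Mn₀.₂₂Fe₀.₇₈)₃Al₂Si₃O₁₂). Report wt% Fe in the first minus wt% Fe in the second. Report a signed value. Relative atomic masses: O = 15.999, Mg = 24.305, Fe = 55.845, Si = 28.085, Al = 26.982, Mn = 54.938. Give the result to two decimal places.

M((Mg₀.₅₄Fe₀.₄₆)₂Si₂O₆) = 229.791 g/mol, so wt% Fe = 51.377/229.791 × 100 = 22.36%.
M((Mn₀.₂₂Fe₀.₇₈)₃Al₂Si₃O₁₂) = 497.143 g/mol, so wt% Fe = 130.677/497.143 × 100 = 26.29%.
22.36 − 26.29 = -3.93 pp.

-3.93 percentage points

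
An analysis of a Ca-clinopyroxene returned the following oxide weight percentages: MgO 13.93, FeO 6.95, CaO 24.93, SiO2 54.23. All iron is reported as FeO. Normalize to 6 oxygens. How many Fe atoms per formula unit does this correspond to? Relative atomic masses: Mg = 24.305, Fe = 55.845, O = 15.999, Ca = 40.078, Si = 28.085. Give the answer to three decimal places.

0.216 Fe apfu

MgO (M=40.304): mol = 0.34562; Mg = 0.34562, O = 0.34562.
FeO (M=71.844): mol = 0.09674; Fe = 0.09674, O = 0.09674.
CaO (M=56.077): mol = 0.44457; Ca = 0.44457, O = 0.44457.
SiO2 (M=60.083): mol = 0.90258; Si = 0.90258, O = 1.80516.
ΣO = 2.69209; factor = 6/ΣO = 2.22875.
Fe apfu = 0.09674 × 2.22875 = 0.216.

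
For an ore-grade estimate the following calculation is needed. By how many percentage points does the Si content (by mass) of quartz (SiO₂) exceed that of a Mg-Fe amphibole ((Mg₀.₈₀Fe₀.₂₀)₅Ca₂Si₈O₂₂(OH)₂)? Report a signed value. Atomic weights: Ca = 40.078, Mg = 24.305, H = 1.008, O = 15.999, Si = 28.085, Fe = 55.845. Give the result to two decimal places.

Si in SiO₂: molar mass 60.083 g/mol; 1×28.085 = 28.085 g → 46.74 wt%.
Si in (Mg₀.₈₀Fe₀.₂₀)₅Ca₂Si₈O₂₂(OH)₂: molar mass 843.893 g/mol; 8×28.085 = 224.680 g → 26.62 wt%.
Difference = 46.74 − 26.62 = 20.12 percentage points.

20.12 percentage points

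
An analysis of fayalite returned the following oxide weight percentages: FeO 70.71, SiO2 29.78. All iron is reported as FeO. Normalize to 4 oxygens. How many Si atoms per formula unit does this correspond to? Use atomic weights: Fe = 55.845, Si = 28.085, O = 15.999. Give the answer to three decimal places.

FeO (M=71.844): mol = 0.98422; Fe = 0.98422, O = 0.98422.
SiO2 (M=60.083): mol = 0.49565; Si = 0.49565, O = 0.99130.
ΣO = 1.97552; factor = 4/ΣO = 2.02478.
Si apfu = 0.49565 × 2.02478 = 1.004.

1.004 Si apfu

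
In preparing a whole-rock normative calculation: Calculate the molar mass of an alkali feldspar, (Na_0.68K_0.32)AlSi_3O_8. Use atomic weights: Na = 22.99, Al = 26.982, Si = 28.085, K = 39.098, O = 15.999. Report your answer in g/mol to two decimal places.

M = 0.68*22.99 + 0.32*39.098 + 1*26.982 + 3*28.085 + 8*15.999

267.37 g/mol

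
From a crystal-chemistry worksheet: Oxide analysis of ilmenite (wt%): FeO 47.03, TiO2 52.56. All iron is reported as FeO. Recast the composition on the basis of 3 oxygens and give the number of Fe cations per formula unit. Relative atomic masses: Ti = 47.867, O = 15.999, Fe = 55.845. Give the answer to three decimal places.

0.996 Fe apfu

47.03 wt% FeO ÷ 71.844 g/mol = 0.65461 mol, giving 0.65461 Fe and 0.65461 O.
52.56 wt% TiO2 ÷ 79.865 g/mol = 0.65811 mol, giving 0.65811 Ti and 1.31622 O.
Oxygen sums to 1.97083; scaling by 3/1.97083 = 1.52220 puts the formula on 3 O.
Fe: 0.65461 × 1.52220 = 0.996 atoms per formula unit.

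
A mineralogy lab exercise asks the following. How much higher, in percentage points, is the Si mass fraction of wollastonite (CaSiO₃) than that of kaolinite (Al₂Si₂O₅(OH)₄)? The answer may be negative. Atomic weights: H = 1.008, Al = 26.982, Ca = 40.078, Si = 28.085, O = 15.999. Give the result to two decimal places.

2.42 percentage points

M(CaSiO₃) = 116.160 g/mol, so wt% Si = 28.085/116.160 × 100 = 24.18%.
M(Al₂Si₂O₅(OH)₄) = 258.157 g/mol, so wt% Si = 56.170/258.157 × 100 = 21.76%.
24.18 − 21.76 = 2.42 pp.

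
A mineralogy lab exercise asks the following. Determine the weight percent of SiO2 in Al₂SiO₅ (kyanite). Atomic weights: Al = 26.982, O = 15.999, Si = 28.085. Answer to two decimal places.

37.08 wt%

Molar mass of Al₂SiO₅ = 2·26.982 + 1·28.085 + 5·15.999 = 162.044 g/mol.
Each formula unit contains 1 Si, equivalent to 1/1 = 1.0000 mol SiO2.
M(SiO2) = 1×28.085 + 2×15.999 = 60.083 g/mol.
Mass of SiO2 per formula unit = 1.0000 × 60.083 = 60.083 g.
SiO2 wt% = 60.083 / 162.044 × 100 = 37.08%.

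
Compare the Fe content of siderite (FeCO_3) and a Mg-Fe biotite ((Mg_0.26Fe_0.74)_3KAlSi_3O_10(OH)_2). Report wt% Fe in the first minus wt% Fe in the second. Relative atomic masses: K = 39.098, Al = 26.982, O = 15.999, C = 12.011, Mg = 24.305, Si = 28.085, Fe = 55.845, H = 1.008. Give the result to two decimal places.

22.76 percentage points

First mineral: 55.845 g Fe in 115.853 g formula = 48.20 wt% Fe.
Second mineral: 123.976 g Fe in 487.273 g formula = 25.44 wt% Fe.
48.20% − 25.44% gives a difference of 22.76 percentage points.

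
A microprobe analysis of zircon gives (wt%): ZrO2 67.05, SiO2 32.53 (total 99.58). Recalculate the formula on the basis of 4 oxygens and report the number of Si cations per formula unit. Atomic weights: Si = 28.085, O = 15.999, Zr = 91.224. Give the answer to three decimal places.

ZrO2 (M=123.222): mol = 0.54414; Zr = 0.54414, O = 1.08828.
SiO2 (M=60.083): mol = 0.54142; Si = 0.54142, O = 1.08284.
ΣO = 2.17112; factor = 4/ΣO = 1.84237.
Si apfu = 0.54142 × 1.84237 = 0.997.

0.997 Si apfu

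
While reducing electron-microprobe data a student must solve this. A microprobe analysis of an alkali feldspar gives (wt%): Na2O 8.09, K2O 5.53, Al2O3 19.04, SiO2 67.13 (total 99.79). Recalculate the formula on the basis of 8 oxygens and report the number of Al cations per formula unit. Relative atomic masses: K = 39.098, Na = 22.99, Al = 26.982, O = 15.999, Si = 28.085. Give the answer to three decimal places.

1.001 Al apfu

8.09 wt% Na2O ÷ 61.979 g/mol = 0.13053 mol, giving 0.26106 Na and 0.13053 O.
5.53 wt% K2O ÷ 94.195 g/mol = 0.05871 mol, giving 0.11742 K and 0.05871 O.
19.04 wt% Al2O3 ÷ 101.961 g/mol = 0.18674 mol, giving 0.37348 Al and 0.56022 O.
67.13 wt% SiO2 ÷ 60.083 g/mol = 1.11729 mol, giving 1.11729 Si and 2.23458 O.
Oxygen sums to 2.98404; scaling by 8/2.98404 = 2.68093 puts the formula on 8 O.
Al: 0.37348 × 2.68093 = 1.001 atoms per formula unit.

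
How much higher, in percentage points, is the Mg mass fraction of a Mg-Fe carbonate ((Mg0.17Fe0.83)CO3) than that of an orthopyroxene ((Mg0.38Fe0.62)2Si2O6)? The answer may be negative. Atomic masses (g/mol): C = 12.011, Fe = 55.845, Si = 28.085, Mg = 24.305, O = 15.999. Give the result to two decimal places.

-3.96 percentage points

Mg in (Mg0.17Fe0.83)CO3: molar mass 110.491 g/mol; 0.17×24.305 = 4.132 g → 3.74 wt%.
Mg in (Mg0.38Fe0.62)2Si2O6: molar mass 239.884 g/mol; 0.76×24.305 = 18.472 g → 7.70 wt%.
Difference = 3.74 − 7.70 = -3.96 percentage points.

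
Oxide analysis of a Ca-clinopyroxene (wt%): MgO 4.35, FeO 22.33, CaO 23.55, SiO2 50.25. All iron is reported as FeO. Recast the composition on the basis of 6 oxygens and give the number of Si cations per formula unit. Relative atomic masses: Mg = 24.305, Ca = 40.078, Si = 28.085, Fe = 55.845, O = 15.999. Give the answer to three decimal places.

4.35 wt% MgO ÷ 40.304 g/mol = 0.10793 mol, giving 0.10793 Mg and 0.10793 O.
22.33 wt% FeO ÷ 71.844 g/mol = 0.31081 mol, giving 0.31081 Fe and 0.31081 O.
23.55 wt% CaO ÷ 56.077 g/mol = 0.41996 mol, giving 0.41996 Ca and 0.41996 O.
50.25 wt% SiO2 ÷ 60.083 g/mol = 0.83634 mol, giving 0.83634 Si and 1.67268 O.
Oxygen sums to 2.51138; scaling by 6/2.51138 = 2.38912 puts the formula on 6 O.
Si: 0.83634 × 2.38912 = 1.998 atoms per formula unit.

1.998 Si apfu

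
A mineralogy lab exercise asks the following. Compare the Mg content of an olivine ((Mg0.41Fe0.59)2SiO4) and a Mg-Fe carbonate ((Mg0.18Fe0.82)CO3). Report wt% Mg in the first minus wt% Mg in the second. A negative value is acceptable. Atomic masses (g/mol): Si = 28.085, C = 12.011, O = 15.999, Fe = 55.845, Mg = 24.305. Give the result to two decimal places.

First mineral: 19.930 g Mg in 177.908 g formula = 11.20 wt% Mg.
Second mineral: 4.375 g Mg in 110.176 g formula = 3.97 wt% Mg.
11.20% − 3.97% gives a difference of 7.23 percentage points.

7.23 percentage points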